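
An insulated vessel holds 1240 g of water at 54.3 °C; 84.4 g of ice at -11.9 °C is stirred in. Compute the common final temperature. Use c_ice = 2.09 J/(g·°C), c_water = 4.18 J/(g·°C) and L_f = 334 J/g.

Conservation of energy gives ΣQ = 0:
warm ice to 0 °C: 84.4·2.09·(0 − (-11.9)) = 2099.1
  latent heat to melt: 84.4·334 = 28190
  meltwater 0→T: 84.4·4.18·T = 352.79 T
  water cools: 1240·4.18·(T − 54.3) = 5183.2(T − 54.3)
5536 T = 281448 − 30289 = 251159
T ≈ 45.37 °C — above 0 °C, consistent with complete melting.

T_f ≈ 45.4 °C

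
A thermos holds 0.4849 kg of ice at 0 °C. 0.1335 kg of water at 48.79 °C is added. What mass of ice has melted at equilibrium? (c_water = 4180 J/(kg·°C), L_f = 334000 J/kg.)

Heat available from the water dropping to 0 °C: 0.1335×4180×48.79 = 27226 J.
Melting all 0.4849 kg of ice would need 0.4849×334000 = 161957 J.
Since 27226 < 161957 J, not all the ice melts; equilibrium is at 0 °C.
Mass melted = 27226/334000 ≈ 0.08152 kg.

m_melted ≈ 0.0815 kg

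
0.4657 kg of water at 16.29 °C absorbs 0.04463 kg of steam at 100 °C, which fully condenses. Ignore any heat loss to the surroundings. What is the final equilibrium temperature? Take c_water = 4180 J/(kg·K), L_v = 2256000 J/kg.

T_f ≈ 70.8 °C

Let T be the final temperature. ΣQ_i = 0:
latent heat released on condensation: 0.04463·2256000 = 100685
  condensate cools 100→T: 0.04463·4180·(T − 100) = 186.55(T − 100)
  original water: 1946.6(T − 16.29)
2133.2 T = 100685 + 18655 + 31711 = 151051
T ≈ 70.81 °C, under the boiling point, so the assumption holds.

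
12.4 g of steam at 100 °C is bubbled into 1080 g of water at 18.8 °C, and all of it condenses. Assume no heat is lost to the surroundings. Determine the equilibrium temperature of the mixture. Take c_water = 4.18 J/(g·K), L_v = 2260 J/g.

T_f ≈ 25.9 °C

Sum of m c ΔT and latent-heat terms is zero:
steam→water at 100 °C releases m L_v = 12.4×2260 = 28024
  condensate cools 100→T: 12.4×4.18×(T − 100) = 51.83(T − 100)
  original water: 4514.4(T − 18.8)
4566.2 T = 28024 + 5183.2 + 84871 = 118078
T ≈ 25.86 °C, under the boiling point, so the assumption holds.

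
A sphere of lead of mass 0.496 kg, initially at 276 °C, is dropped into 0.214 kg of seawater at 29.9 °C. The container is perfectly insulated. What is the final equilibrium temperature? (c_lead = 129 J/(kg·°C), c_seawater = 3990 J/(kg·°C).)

T_f ≈ 47.1 °C

T_f = Σ m_i c_i T_i / Σ m_i c_i:
T_f = (63.98·276 + 853.86·29.9) / (63.98 + 853.86)
    = 43190 / 917.84 ≈ 47.06 °C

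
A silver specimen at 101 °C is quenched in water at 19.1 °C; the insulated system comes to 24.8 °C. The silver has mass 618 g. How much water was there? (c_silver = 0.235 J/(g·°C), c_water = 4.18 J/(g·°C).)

|Q_silver| = |Q_water|:
618·0.235·(101 − 24.8) = m·4.18·(24.8 − 19.1)
23.83 m = 11067  ⇒  m ≈ 464.5 g

m ≈ 464 g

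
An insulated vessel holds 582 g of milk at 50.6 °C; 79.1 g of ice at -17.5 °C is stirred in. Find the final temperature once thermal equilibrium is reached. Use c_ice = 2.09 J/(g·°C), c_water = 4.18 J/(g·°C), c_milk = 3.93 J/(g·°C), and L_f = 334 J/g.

Energy balance with sensible and latent terms:
ice -17.5→0 °C: 79.1·2.09·17.5 = 2893.1
  fusion: m_ice L_f = 79.1·334 = 26419
  meltwater 0→T: 79.1·4.18·T = 330.64 T
  milk cools: 582·3.93·(T − 50.6) = 2287.3(T − 50.6)
2617.9 T = 115735 − 29312 = 86423
T ≈ 33.01 °C — above 0 °C, consistent with complete melting.

T_f ≈ 33.0 °C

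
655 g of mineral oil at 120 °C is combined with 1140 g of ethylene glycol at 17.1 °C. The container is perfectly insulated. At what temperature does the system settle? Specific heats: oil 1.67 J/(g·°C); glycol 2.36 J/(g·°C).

T_f = Σ m_i c_i T_i / Σ m_i c_i:
T_f = (1093.8×120 + 2690.4×17.1) / (1093.8 + 2690.4)
    = 177268 / 3784.2 ≈ 46.84 °C

T_f ≈ 46.8 °C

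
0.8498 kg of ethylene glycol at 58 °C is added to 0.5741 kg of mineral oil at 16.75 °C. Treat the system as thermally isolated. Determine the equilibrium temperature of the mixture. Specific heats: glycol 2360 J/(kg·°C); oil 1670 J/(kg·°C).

T_f = Σ m_i c_i T_i / Σ m_i c_i:
T_f = (2005.5*58 + 958.75*16.75) / (2005.5 + 958.75)
    = 132380 / 2964.3 ≈ 44.66 °C

T_f ≈ 44.7 °C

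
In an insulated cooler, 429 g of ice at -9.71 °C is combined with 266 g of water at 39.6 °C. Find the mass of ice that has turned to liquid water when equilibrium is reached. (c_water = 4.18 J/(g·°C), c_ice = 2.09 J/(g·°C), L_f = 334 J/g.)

m_melted ≈ 106 g

Cooling the water to 0 °C releases 266·4.18·39.6 = 44030 J.
Warming the ice to 0 °C takes 429·2.09·9.71 = 8706.1 J, leaving 35324 J for melting.
Fully melting the ice requires m_ice L_f = 429·334 = 143286 J.
Since 35324 < 143286 J, not all the ice melts; equilibrium is at 0 °C.
m_melted·334 = 35324  ⇒  m_melted ≈ 105.8 g.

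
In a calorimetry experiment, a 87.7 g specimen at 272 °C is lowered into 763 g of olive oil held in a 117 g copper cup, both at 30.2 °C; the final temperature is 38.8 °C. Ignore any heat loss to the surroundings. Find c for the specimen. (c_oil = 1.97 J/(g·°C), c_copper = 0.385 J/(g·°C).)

c ≈ 0.651 J/(g·°C)

Conservation of energy gives ΣQ = 0:
87.7·c·(38.8 − 272) + 763·1.97·(38.8 − 30.2) + 117·0.385·(38.8 − 30.2) = 0
-20452 c = -13314
c = -13314/-20452 ≈ 0.651 J/(g·°C)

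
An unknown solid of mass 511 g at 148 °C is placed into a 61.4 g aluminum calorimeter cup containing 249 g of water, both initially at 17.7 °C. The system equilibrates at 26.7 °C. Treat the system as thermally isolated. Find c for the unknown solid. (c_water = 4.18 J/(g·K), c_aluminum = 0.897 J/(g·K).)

Let T be the final temperature. ΣQ_i = 0:
511·c·(26.7 − 148) + 249·4.18·(26.7 − 17.7) + 61.4·0.897·(26.7 − 17.7) = 0
-61984 c = -9863.1
c = -9863.1/-61984 ≈ 0.1591 J/(g·K)

c ≈ 0.159 J/(g·K)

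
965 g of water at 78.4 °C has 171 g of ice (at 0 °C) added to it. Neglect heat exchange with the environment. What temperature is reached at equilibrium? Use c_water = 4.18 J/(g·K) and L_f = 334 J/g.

T_f ≈ 54.6 °C

Energy balance with sensible and latent terms:
fusion: m_ice L_f = 171·334 = 57114; warm the meltwater: 714.78 T; water: 4033.7(T − 78.4)
4748.5 T = 316242 − 57114 = 259128
T ≈ 54.57 °C. Since T > 0 °C, the all-ice-melts assumption holds.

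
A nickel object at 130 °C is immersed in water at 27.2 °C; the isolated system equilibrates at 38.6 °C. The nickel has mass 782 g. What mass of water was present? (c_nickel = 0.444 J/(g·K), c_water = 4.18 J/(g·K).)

m ≈ 666 g

Heat lost by the nickel = heat gained by the water:
782·0.444·(130 − 38.6) = m·4.18·(38.6 − 27.2)
47.65 m = 31735  ⇒  m ≈ 666 g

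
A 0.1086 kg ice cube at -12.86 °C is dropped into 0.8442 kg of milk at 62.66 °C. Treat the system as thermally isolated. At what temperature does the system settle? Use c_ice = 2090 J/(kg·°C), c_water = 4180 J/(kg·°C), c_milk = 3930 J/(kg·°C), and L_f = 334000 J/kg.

T_f ≈ 44.7 °C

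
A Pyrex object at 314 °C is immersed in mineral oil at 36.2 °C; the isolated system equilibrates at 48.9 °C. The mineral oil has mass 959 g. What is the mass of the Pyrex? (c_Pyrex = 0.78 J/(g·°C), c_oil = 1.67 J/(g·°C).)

m ≈ 98.4 g

Net heat exchanged in the isolated system is zero:
m·0.78·(48.9 − 314) + 959·1.67·(48.9 − 36.2) = 0
-206.78 m = -20339
m = -20339/-206.78 ≈ 98.36 g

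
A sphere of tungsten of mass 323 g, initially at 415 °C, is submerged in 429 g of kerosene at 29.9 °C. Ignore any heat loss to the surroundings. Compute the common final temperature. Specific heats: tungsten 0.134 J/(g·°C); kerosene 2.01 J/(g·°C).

T_f ≈ 48.3 °C

|Q_tungsten| = |Q_kerosene|:
323·0.134·(415 − T) = 429·2.01·(T − 29.9)
43.28(415 − T) = 862.29(T − 29.9)
905.57 T = 43745  ⇒  T ≈ 48.31 °C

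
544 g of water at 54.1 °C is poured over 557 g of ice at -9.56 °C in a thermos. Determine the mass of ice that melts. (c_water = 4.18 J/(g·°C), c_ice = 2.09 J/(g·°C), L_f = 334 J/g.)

m_melted ≈ 335 g

Heat available from the water dropping to 0 °C: 544·4.18·54.1 = 123019 J.
Of that, 557·2.09·9.56 = 11129 J goes to bring the ice to 0 °C, leaving 111890 J.
To melt every bit of ice: 557·334 = 186038 J.
Since 111890 < 186038 J, not all the ice melts; equilibrium is at 0 °C.
m_melt = 111890 / L_f = 335 g.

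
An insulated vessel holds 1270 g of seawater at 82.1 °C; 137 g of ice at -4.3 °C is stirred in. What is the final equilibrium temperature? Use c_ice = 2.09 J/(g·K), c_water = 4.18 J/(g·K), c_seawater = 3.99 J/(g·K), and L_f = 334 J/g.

T_f ≈ 65.4 °C

Net heat exchanged in the isolated system is zero:
warm ice to 0 °C: 137·2.09·(0 − (-4.3)) = 1231.2
  latent heat to melt: 137·334 = 45758
  warm the meltwater: 572.66 T
  seawater cools: 1270·3.99·(T − 82.1) = 5067.3(T − 82.1)
5640 T = 416025 − 46989 = 369036
T ≈ 65.43 °C — above 0 °C, consistent with complete melting.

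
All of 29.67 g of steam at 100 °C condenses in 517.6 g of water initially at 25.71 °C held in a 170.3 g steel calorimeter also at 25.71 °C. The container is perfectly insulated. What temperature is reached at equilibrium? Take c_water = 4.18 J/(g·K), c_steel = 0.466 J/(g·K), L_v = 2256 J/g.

T_f ≈ 57.9 °C

Net heat exchanged in the isolated system is zero:
condense steam: −29.67×2256 = −66936
  condensed water 100 °C→T: 124.02(T − 100)
  original water: 2163.6(T − 25.71)
  steel cup: 170.3×0.466×(T − 25.71) = 79.36(T − 25.71)
2366.9 T = 66936 + 12402 + 57666 = 137003
T ≈ 57.88 °C (< 100 °C, so full condensation is consistent).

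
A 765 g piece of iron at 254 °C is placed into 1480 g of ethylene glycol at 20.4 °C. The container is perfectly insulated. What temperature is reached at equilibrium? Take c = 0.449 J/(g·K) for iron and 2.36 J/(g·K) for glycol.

Energy conservation, ΣQ = 0:
765·0.449·(T − 254) + 1480·2.36·(T − 20.4) = 0
343.49(T − 254) + 3492.8(T − 20.4) = 0
(343.49 + 3492.8) T = 343.49·254 + 3492.8·20.4
T = 158498 / 3836.3 = 41.3 °C

T_f ≈ 41.3 °C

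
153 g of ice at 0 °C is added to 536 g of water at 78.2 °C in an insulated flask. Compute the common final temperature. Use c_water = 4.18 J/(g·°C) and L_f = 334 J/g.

T_f ≈ 43.1 °C

Sum of m c ΔT and latent-heat terms is zero:
fusion: m_ice L_f = 153×334 = 51102; meltwater 0→T: 153×4.18×T = 639.54 T; water: 2240.5(T − 78.2)
2880 T = 175206 − 51102 = 124104
T ≈ 43.09 °C (positive, so assuming full melt was valid).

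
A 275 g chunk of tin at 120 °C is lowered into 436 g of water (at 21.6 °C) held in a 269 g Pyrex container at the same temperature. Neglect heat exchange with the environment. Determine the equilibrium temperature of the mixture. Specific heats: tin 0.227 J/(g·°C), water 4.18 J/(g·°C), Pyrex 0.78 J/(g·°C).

T_f ≈ 24.5 °C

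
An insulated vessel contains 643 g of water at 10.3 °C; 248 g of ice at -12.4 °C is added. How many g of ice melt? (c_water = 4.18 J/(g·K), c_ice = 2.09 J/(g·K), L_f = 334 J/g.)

Water can give up m c ΔT = 643×4.18×10.3 = 27684 J before reaching 0 °C.
Warming the ice to 0 °C takes 248×2.09×12.4 = 6427.2 J, leaving 21257 J for melting.
To melt every bit of ice: 248×334 = 82832 J.
21257 J < 82832 J, so only part of the ice melts and the system sits at 0 °C.
m_melted×334 = 21257  ⇒  m_melted ≈ 63.64 g.

m_melted ≈ 63.6 g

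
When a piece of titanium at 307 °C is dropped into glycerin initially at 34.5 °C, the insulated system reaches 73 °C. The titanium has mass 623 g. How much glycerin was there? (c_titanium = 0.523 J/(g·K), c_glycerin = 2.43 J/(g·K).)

m ≈ 815 g

Taking heat into each body as positive, Σ m c ΔT = 0:
623·0.523·(73 − 307) + m·2.43·(73 − 34.5) = 0
93.56 m = 76244
m = 76244/93.56 ≈ 815 g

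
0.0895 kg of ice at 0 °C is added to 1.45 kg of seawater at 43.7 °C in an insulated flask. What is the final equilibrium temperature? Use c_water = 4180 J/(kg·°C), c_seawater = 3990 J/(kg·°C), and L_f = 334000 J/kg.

Conservation of energy gives ΣQ = 0:
melt ice: 0.0895·334000 = 29893; warm the meltwater: 374.11 T; seawater cools: 1.45·3990·(T − 43.7) = 5785.5(T − 43.7)
6159.6 T = 252826 − 29893 = 222933
T ≈ 36.19 °C (positive, so assuming full melt was valid).

T_f ≈ 36.2 °C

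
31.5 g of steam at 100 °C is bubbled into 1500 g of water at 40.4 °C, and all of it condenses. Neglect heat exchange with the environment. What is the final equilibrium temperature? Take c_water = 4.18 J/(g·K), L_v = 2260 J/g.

T_f ≈ 52.7 °C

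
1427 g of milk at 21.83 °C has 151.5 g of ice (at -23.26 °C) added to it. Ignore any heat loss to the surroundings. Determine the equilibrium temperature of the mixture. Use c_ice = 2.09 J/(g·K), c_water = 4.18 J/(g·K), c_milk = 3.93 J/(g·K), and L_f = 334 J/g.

T_f ≈ 10.3 °C

Heat gained plus heat lost sum to zero:
ice -23.26→0 °C: 151.5·2.09·23.26 = 7364.9
  latent heat to melt: 151.5·334 = 50601
  warm the meltwater: 633.27 T
  milk: 5608.1(T − 21.83)
6241.4 T = 122425 − 57966 = 64459
T ≈ 10.33 °C (positive, so assuming full melt was valid).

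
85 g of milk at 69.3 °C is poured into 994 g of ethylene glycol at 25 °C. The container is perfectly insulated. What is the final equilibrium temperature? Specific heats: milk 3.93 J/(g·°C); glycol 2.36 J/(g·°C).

T_f ≈ 30.5 °C

Energy conservation, ΣQ = 0:
85·3.93·(T − 69.3) + 994·2.36·(T − 25) = 0
2679.9 T = 81796
T = 81796/2679.9 ≈ 30.52 °C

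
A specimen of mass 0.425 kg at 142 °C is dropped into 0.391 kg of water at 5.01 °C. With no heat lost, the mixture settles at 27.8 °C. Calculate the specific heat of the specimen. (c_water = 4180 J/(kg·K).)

m_s c (T_s − T_f) = m_water c_water (T_f − T_0):
0.425·c·(142 − 27.8) = 0.391·4180·(27.8 − 5.01)
48.53 c = 37248  ⇒  c ≈ 767.4 J/(kg·K)

c ≈ 767 J/(kg·K)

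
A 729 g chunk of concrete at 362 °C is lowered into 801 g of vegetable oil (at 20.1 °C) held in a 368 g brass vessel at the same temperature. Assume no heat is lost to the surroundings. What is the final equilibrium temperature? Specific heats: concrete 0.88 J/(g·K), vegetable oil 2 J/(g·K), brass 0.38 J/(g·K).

T_f ≈ 112.1 °C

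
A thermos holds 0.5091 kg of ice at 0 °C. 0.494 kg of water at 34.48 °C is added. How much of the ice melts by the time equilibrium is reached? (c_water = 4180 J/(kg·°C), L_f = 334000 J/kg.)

m_melted ≈ 0.213 kg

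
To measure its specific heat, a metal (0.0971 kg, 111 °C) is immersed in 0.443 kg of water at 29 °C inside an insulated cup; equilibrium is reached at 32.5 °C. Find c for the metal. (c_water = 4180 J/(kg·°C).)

c ≈ 850 J/(kg·°C)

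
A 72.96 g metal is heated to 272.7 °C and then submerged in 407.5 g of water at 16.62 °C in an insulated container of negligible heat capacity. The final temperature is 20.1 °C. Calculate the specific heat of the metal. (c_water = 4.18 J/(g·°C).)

Let T be the final temperature. ΣQ_i = 0:
72.96·c·(20.1 − 272.7) + 407.5·4.18·(20.1 − 16.62) = 0
-18430 c = -5927.7
c = -5927.7/-18430 ≈ 0.3216 J/(g·°C)

c ≈ 0.322 J/(g·°C)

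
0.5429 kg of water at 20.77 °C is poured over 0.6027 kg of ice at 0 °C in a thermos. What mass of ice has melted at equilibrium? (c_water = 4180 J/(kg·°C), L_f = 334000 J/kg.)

m_melted ≈ 0.141 kg

Heat available from the water dropping to 0 °C: 0.5429×4180×20.77 = 47134 J.
To melt every bit of ice: 0.6027×334000 = 201302 J.
47134 J < 201302 J, so only part of the ice melts and the system sits at 0 °C.
m_melted×334000 = 47134  ⇒  m_melted ≈ 0.1411 kg.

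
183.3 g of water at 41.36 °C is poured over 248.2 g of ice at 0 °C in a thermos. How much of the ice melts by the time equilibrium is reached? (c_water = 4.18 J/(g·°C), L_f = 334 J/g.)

Heat available from the water dropping to 0 °C: 183.3×4.18×41.36 = 31690 J.
Melting all 248.2 g of ice would need 248.2×334 = 82899 J.
Since 31690 < 82899 J, not all the ice melts; equilibrium is at 0 °C.
m_melt = 31690 / L_f = 94.88 g.

m_melted ≈ 94.9 g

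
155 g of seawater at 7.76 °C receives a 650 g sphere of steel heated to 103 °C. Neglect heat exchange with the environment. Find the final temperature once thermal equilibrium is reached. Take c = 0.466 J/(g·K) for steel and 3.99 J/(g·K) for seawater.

T_f ≈ 39.1 °C

Heat gained plus heat lost sum to zero:
650·0.466·(T − 103) + 155·3.99·(T − 7.76) = 0
302.9(T − 103) + 618.45(T − 7.76) = 0
(302.9 + 618.45) T = 302.9·103 + 618.45·7.76
T = 35998 / 921.35 = 39.1 °C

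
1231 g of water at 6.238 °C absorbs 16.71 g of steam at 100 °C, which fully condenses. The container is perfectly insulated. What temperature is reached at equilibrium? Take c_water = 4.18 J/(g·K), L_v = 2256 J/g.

T_f ≈ 14.7 °C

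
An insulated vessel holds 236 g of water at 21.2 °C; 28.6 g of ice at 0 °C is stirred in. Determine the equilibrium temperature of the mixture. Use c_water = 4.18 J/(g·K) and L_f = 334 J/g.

T_f ≈ 10.3 °C

Let T be the final temperature. ΣQ_i = 0:
latent heat to melt: 28.6×334 = 9552.4
  warm the meltwater: 119.55 T
  water cools: 236×4.18×(T − 21.2) = 986.48(T − 21.2)
1106 T = 20913 − 9552.4 = 11361
T ≈ 10.27 °C (positive, so assuming full melt was valid).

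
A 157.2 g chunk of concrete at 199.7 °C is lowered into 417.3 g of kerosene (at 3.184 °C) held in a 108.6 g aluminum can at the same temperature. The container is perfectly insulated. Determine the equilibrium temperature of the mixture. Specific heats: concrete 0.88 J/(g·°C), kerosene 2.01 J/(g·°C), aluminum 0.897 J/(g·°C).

T_f ≈ 28.5 °C

T_f is the heat-capacity-weighted average of the initial temperatures:
T_f = (138.34×199.7 + 838.77×3.184 + 97.41×3.184) / (138.34 + 838.77 + 97.41)
    = 30607 / 1074.5 ≈ 28.48 °C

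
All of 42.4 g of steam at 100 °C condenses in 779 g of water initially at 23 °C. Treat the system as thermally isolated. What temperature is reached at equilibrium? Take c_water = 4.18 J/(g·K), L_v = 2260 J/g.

T_f ≈ 54.9 °C

Setting the total heat transfer to zero:
steam→water at 100 °C releases m L_v = 42.4·2260 = 95824; condensed water 100 °C→T: 177.23(T − 100); original water: 3256.2(T − 23)
3433.5 T = 95824 + 17723 + 74893 = 188440
T ≈ 54.88 °C, under the boiling point, so the assumption holds.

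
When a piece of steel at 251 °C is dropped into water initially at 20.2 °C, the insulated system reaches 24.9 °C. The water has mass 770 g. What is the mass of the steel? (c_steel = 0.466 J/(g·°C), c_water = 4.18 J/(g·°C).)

m ≈ 144 g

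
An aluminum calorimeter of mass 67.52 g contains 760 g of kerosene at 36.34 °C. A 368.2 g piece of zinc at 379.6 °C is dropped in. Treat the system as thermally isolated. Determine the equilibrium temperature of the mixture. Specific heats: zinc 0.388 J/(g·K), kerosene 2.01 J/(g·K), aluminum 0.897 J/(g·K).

Taking heat into each body as positive, Σ m c ΔT = 0:
368.2·0.388·(T − 379.6) + 760·2.01·(T − 36.34) + 67.52·0.897·(T − 36.34) = 0
1731 T = 111944
T = 111944/1731 ≈ 64.67 °C

T_f ≈ 64.7 °C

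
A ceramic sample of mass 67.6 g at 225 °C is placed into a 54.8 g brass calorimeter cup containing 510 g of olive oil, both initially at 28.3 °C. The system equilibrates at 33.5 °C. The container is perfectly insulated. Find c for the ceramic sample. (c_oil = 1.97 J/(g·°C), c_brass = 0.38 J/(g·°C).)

Net heat exchanged in the isolated system is zero:
67.6·c·(33.5 − 225) + 510·1.97·(33.5 − 28.3) + 54.8·0.38·(33.5 − 28.3) = 0
-12945 c = -5332.7
c = -5332.7/-12945 ≈ 0.4119 J/(g·°C)

c ≈ 0.412 J/(g·°C)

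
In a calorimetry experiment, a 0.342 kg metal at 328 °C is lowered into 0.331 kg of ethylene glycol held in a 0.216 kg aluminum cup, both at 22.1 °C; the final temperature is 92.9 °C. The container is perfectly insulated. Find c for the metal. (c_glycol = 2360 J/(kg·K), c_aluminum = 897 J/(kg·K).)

Taking heat into each body as positive, Σ m c ΔT = 0:
0.342·c·(92.9 − 328) + 0.331·2360·(92.9 − 22.1) + 0.216·897·(92.9 − 22.1) = 0
-80.4 c = -69024
c = -69024/-80.4 ≈ 858.5 J/(kg·K)

c ≈ 858 J/(kg·K)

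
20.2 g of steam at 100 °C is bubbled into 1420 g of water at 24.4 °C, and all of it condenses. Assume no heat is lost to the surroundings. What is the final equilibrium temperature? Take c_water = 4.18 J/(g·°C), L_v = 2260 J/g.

T_f ≈ 33.0 °C

Energy balance with sensible and latent terms:
latent heat released on condensation: 20.2·2260 = 45652; condensed water 100 °C→T: 84.44(T − 100); water warms: 1420·4.18·(T − 24.4) = 5935.6(T − 24.4)
6020 T = 45652 + 8443.6 + 144829 = 198924
T ≈ 33.04 °C, under the boiling point, so the assumption holds.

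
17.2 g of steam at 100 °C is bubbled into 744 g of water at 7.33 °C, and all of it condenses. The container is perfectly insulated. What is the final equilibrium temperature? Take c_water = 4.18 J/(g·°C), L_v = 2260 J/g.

Heat gained plus heat lost sum to zero:
condense steam: −17.2·2260 = −38872
  condensed water 100 °C→T: 71.9(T − 100)
  original water: 3109.9(T − 7.33)
3181.8 T = 38872 + 7189.6 + 22796 = 68857
T ≈ 21.64 °C — below 100 °C, confirming all the steam condensed.

T_f ≈ 21.6 °C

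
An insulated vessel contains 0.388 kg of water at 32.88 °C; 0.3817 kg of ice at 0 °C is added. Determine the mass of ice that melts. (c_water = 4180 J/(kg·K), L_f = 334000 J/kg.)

m_melted ≈ 0.16 kg

Cooling the water to 0 °C releases 0.388×4180×32.88 = 53326 J.
Fully melting the ice requires m_ice L_f = 0.3817×334000 = 127488 J.
That's not enough to melt it all — equilibrium is at 0 °C with ice remaining.
m_melt = 53326 / L_f = 0.1597 kg.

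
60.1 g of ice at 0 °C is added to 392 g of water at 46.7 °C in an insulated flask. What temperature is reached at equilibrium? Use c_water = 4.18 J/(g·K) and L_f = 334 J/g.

Energy balance with sensible and latent terms:
melt ice: 60.1·334 = 20073
  warm the meltwater: 251.22 T
  water cools: 392·4.18·(T − 46.7) = 1638.6(T − 46.7)
1889.8 T = 76521 − 20073 = 56447
T ≈ 29.87 °C. Since T > 0 °C, the all-ice-melts assumption holds.

T_f ≈ 29.9 °C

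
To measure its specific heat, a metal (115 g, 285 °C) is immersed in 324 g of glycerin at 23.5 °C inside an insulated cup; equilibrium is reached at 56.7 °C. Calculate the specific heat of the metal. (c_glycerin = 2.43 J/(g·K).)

c ≈ 0.996 J/(g·K)

Heat lost by the metal = heat gained by the glycerin:
115·c·(285 − 56.7) = 324·2.43·(56.7 − 23.5)
26254 c = 26139  ⇒  c ≈ 0.9956 J/(g·K)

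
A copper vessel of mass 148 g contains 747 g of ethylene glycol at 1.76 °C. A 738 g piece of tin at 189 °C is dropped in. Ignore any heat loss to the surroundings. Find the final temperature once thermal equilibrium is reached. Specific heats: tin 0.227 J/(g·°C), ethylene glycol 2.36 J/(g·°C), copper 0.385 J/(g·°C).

T_f ≈ 17.5 °C

Net heat exchanged in the isolated system is zero:
738×0.227×(T − 189) + 747×2.36×(T − 1.76) + 148×0.385×(T − 1.76) = 0
167.53(T − 189) + 1762.9(T − 1.76) + 56.98(T − 1.76) = 0
1987.4 T = 34865
T ≈ 17.54 °C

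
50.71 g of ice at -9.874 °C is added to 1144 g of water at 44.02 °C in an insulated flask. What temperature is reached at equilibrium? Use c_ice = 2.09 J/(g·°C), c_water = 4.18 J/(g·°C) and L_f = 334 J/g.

T_f ≈ 38.6 °C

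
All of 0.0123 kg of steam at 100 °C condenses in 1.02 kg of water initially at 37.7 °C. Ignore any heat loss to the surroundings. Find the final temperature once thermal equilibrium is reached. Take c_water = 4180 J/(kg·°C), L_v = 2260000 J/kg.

T_f ≈ 44.9 °C

Let T be the final temperature. ΣQ_i = 0:
latent heat released on condensation: 0.0123×2260000 = 27798
  condensed water 100 °C→T: 51.41(T − 100)
  original water: 4263.6(T − 37.7)
4315 T = 27798 + 5141.4 + 160738 = 193677
T ≈ 44.88 °C, under the boiling point, so the assumption holds.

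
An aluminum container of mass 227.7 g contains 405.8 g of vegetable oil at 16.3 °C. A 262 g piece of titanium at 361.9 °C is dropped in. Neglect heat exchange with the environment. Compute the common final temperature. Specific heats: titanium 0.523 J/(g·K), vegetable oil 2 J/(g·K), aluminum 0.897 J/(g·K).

T_f ≈ 57.4 °C

Heat gained plus heat lost sum to zero:
262×0.523×(T − 361.9) + 405.8×2×(T − 16.3) + 227.7×0.897×(T − 16.3) = 0
137.03(T − 361.9) + 811.6(T − 16.3) + 204.25(T − 16.3) = 0
1152.9 T = 66148
T = 66148 / 1152.9 = 57.4 °C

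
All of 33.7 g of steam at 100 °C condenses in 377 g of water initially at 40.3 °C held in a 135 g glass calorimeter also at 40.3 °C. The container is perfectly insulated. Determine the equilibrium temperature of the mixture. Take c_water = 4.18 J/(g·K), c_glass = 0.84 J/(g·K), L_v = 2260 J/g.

T_f ≈ 86.5 °C

Energy conservation, ΣQ = 0:
condense steam: −33.7·2260 = −76162; condensed water 100 °C→T: 140.87(T − 100); water warms: 377·4.18·(T − 40.3) = 1575.9(T − 40.3); cup: 113.4(T − 40.3)
1830.1 T = 76162 + 14087 + 68077 = 158326
T ≈ 86.51 °C, under the boiling point, so the assumption holds.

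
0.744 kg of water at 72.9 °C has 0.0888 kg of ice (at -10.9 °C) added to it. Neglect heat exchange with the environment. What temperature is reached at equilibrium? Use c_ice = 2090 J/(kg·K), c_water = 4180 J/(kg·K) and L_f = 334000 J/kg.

T_f ≈ 56.0 °C

Taking heat into each body as positive, Σ m c ΔT = 0:
warm ice to 0 °C: 0.0888×2090×(0 − (-10.9)) = 2023
  melt ice: 0.0888×334000 = 29659
  meltwater 0→T: 0.0888×4180×T = 371.18 T
  water cools: 0.744×4180×(T − 72.9) = 3109.9(T − 72.9)
3481.1 T = 226713 − 31682 = 195031
T ≈ 56.03 °C — above 0 °C, consistent with complete melting.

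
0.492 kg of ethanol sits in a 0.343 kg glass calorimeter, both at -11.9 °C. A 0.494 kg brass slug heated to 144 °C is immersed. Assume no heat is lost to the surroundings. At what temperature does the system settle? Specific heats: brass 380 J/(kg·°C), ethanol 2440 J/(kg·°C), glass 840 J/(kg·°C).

T_f ≈ 5.6 °C

T_f is the heat-capacity-weighted average of the initial temperatures:
T_f = (187.72·144 + 1200.5·(-11.9) + 288.12·(-11.9)) / (187.72 + 1200.5 + 288.12)
    = 9317.3 / 1676.3 ≈ 5.56 °C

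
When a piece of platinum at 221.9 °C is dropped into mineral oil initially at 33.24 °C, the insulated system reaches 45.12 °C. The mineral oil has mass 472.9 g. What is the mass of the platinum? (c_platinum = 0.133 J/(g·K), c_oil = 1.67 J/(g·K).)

m ≈ 399 g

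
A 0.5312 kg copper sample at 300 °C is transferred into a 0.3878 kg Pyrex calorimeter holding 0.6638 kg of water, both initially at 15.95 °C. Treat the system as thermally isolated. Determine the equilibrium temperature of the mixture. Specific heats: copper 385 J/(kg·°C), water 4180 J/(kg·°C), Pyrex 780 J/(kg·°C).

Let T be the final temperature. ΣQ_i = 0:
0.5312·385·(T − 300) + 0.6638·4180·(T − 15.95) + 0.3878·780·(T − 15.95) = 0
204.51(T − 300) + 2774.7(T − 15.95) + 302.48(T − 15.95) = 0
(204.51 + 2774.7 + 302.48) T = 204.51·300 + 2774.7·15.95 + 302.48·15.95
T = 110434/3281.7 ≈ 33.65 °C

T_f ≈ 33.7 °C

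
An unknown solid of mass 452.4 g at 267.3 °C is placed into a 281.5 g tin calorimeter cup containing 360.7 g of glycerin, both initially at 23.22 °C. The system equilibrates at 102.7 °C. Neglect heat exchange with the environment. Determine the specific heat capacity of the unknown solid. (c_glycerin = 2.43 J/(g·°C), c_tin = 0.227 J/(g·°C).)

Energy conservation, ΣQ = 0:
452.4·c·(102.7 − 267.3) + 360.7·2.43·(102.7 − 23.22) + 281.5·0.227·(102.7 − 23.22) = 0
-74465 c = -74743
c = -74743/-74465 ≈ 1.004 J/(g·°C)

c ≈ 1 J/(g·°C)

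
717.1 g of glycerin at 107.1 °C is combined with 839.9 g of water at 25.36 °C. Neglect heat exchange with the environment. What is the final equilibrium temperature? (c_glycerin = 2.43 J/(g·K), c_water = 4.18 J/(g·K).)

T_f ≈ 52.5 °C

Taking heat into each body as positive, Σ m c ΔT = 0:
717.1*2.43*(T − 107.1) + 839.9*4.18*(T − 25.36) = 0
1742.6(T − 107.1) + 3510.8(T − 25.36) = 0
(1742.6 + 3510.8) T = 1742.6*107.1 + 3510.8*25.36
T ≈ 52.47 °C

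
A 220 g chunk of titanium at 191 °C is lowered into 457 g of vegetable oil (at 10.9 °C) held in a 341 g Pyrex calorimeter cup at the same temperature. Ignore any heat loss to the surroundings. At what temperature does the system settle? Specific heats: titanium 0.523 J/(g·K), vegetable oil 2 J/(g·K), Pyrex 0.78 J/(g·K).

T_f ≈ 26.9 °C

T_f = Σ m_i c_i T_i / Σ m_i c_i:
T_f = (115.06·191 + 914·10.9 + 265.98·10.9) / (115.06 + 914 + 265.98)
    = 34838 / 1295 ≈ 26.90 °C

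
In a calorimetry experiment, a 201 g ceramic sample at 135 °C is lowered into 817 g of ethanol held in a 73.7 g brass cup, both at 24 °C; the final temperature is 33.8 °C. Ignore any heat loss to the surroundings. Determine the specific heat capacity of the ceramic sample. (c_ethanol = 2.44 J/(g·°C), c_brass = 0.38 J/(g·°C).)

c ≈ 0.974 J/(g·°C)

Net heat exchanged in the isolated system is zero:
201×c×(33.8 − 135) + 817×2.44×(33.8 − 24) + 73.7×0.38×(33.8 − 24) = 0
-20341 c = -19811
c = -19811/-20341 ≈ 0.9739 J/(g·°C)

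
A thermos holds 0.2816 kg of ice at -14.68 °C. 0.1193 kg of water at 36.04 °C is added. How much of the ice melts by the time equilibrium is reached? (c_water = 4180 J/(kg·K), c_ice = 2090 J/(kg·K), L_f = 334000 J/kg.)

Water can give up m c ΔT = 0.1193×4180×36.04 = 17972 J before reaching 0 °C.
Of that, 0.2816×2090×14.68 = 8639.8 J goes to bring the ice to 0 °C, leaving 9332.4 J.
Fully melting the ice requires m_ice L_f = 0.2816×334000 = 94054 J.
9332.4 J < 94054 J, so only part of the ice melts and the system sits at 0 °C.
m_melt = 9332.4 / L_f = 0.02794 kg.

m_melted ≈ 0.0279 kg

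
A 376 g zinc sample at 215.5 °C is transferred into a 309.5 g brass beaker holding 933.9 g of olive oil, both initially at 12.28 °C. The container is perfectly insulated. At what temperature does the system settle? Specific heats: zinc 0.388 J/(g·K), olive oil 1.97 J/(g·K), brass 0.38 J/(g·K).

T_f ≈ 26.4 °C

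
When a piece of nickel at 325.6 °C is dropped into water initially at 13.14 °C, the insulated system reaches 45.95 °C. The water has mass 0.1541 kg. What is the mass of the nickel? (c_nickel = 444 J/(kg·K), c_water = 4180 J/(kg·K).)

m ≈ 0.17 kg

Heat lost by the nickel = heat gained by the water:
m·444·(325.6 − 45.95) = 0.1541·4180·(45.95 − 13.14)
124165 m = 21134  ⇒  m ≈ 0.1702 kg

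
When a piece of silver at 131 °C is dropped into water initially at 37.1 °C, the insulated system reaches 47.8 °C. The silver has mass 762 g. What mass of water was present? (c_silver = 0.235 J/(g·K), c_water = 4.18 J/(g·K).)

m ≈ 333 g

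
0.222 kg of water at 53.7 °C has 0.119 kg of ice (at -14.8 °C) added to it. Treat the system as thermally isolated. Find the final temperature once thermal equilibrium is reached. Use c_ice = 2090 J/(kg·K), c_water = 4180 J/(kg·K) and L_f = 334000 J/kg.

Energy balance with sensible and latent terms:
warm ice to 0 °C: 0.119·2090·(0 − (-14.8)) = 3680.9
  melt ice: 0.119·334000 = 39746
  warm the meltwater: 497.42 T
  water: 927.96(T − 53.7)
1425.4 T = 49831 − 43427 = 6404.5
T ≈ 4.49 °C (positive, so assuming full melt was valid).

T_f ≈ 4.5 °C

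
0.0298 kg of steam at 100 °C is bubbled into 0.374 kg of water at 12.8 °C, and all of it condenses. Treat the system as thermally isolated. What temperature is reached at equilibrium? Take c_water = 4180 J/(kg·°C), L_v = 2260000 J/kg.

T_f ≈ 59.1 °C

Setting the total heat transfer to zero:
latent heat released on condensation: 0.0298×2260000 = 67348; condensed water 100 °C→T: 124.56(T − 100); original water: 1563.3(T − 12.8)
1687.9 T = 67348 + 12456 + 20010 = 99815
T ≈ 59.14 °C, under the boiling point, so the assumption holds.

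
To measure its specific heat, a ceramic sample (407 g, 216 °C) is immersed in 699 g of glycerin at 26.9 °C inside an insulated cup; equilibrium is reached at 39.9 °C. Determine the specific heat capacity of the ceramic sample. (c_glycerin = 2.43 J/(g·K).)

m_s c (T_s − T_f) = m_glycerin c_glycerin (T_f − T_0):
407·c·(216 − 39.9) = 699·2.43·(39.9 − 26.9)
71673 c = 22081  ⇒  c ≈ 0.3081 J/(g·K)

c ≈ 0.308 J/(g·K)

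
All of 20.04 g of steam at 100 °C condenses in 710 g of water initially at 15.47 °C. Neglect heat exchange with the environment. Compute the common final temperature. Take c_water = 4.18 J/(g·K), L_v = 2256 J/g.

Heat gained plus heat lost sum to zero:
latent heat released on condensation: 20.04·2256 = 45210
  condensate cools 100→T: 20.04·4.18·(T − 100) = 83.77(T − 100)
  water warms: 710·4.18·(T − 15.47) = 2967.8(T − 15.47)
3051.6 T = 45210 + 8376.7 + 45912 = 99499
T ≈ 32.61 °C — below 100 °C, confirming all the steam condensed.

T_f ≈ 32.6 °C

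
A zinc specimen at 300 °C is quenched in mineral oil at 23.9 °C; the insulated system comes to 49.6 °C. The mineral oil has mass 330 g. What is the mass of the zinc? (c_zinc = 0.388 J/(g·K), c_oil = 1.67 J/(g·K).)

m ≈ 146 g

|Q_zinc| = |Q_oil|:
m·0.388·(300 − 49.6) = 330·1.67·(49.6 − 23.9)
97.16 m = 14163  ⇒  m ≈ 145.8 g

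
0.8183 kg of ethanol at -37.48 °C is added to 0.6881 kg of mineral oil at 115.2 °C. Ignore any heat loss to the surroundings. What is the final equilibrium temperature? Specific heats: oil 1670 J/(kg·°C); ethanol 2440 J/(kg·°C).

T_f ≈ 18.3 °C

T_f = Σ m_i c_i T_i / Σ m_i c_i:
T_f = (1149.1×115.2 + 1996.7×(-37.48)) / (1149.1 + 1996.7)
    = 57545 / 3145.8 ≈ 18.29 °C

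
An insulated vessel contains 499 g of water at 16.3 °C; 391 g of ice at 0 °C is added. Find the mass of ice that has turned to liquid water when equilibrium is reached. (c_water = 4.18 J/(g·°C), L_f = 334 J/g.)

m_melted ≈ 102 g

Heat available from the water dropping to 0 °C: 499·4.18·16.3 = 33999 J.
Melting all 391 g of ice would need 391·334 = 130594 J.
33999 J < 130594 J, so only part of the ice melts and the system sits at 0 °C.
m_melt = 33999 / L_f = 101.8 g.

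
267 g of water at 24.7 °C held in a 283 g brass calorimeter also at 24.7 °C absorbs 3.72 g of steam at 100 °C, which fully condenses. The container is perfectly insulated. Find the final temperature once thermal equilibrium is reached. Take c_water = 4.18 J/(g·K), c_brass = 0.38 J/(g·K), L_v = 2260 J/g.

T_f ≈ 32.4 °C

Let T be the final temperature. ΣQ_i = 0:
steam→water at 100 °C releases m L_v = 3.72·2260 = 8407.2; condensed water 100 °C→T: 15.55(T − 100); original water: 1116.1(T − 24.7); cup: 107.54(T − 24.7)
1239.1 T = 8407.2 + 1555 + 30223 = 40185
T ≈ 32.43 °C — below 100 °C, confirming all the steam condensed.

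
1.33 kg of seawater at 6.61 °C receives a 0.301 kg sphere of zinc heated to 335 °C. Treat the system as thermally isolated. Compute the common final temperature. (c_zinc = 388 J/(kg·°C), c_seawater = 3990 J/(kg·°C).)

T_f ≈ 13.7 °C

Set heat shed by the hot body equal to heat absorbed by the cold body:
0.301·388·(335 − T) = 1.33·3990·(T − 6.61)
116.79(335 − T) = 5306.7(T − 6.61)
5423.5 T = 74201  ⇒  T ≈ 13.68 °C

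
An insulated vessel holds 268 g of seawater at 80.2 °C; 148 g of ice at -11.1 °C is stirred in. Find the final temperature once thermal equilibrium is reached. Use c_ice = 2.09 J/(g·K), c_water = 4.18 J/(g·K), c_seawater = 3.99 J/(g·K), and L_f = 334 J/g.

Taking heat into each body as positive, Σ m c ΔT = 0:
warm ice to 0 °C: 148×2.09×(0 − (-11.1)) = 3433.5; fusion: m_ice L_f = 148×334 = 49432; warm the meltwater: 618.64 T; seawater cools: 268×3.99×(T − 80.2) = 1069.3(T − 80.2)
1688 T = 85759 − 52865 = 32894
T ≈ 19.49 °C. Since T > 0 °C, the all-ice-melts assumption holds.

T_f ≈ 19.5 °C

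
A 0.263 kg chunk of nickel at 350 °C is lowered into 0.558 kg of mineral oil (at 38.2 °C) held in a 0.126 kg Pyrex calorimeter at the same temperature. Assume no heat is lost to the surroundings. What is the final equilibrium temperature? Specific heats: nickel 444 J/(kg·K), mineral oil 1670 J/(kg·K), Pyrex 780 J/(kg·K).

Conservation of energy gives ΣQ = 0:
0.263×444×(T − 350) + 0.558×1670×(T − 38.2) + 0.126×780×(T − 38.2) = 0
116.77(T − 350) + 931.86(T − 38.2) + 98.28(T − 38.2) = 0
1146.9 T = 80222
T ≈ 69.95 °C

T_f ≈ 69.9 °C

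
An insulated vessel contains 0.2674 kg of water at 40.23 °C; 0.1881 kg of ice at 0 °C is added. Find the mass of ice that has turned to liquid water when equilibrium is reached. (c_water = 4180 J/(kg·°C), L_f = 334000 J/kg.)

Heat available from the water dropping to 0 °C: 0.2674×4180×40.23 = 44966 J.
To melt every bit of ice: 0.1881×334000 = 62825 J.
Since 44966 < 62825 J, not all the ice melts; equilibrium is at 0 °C.
Mass melted = 44966/334000 ≈ 0.1346 kg.

m_melted ≈ 0.135 kg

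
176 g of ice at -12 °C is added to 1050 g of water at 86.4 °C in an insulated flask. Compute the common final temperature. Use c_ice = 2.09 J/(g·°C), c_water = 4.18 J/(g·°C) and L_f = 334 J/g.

Sum of m c ΔT and latent-heat terms is zero:
warm ice to 0 °C: 176×2.09×(0 − (-12)) = 4414.1; fusion: m_ice L_f = 176×334 = 58784; meltwater 0→T: 176×4.18×T = 735.68 T; water cools: 1050×4.18×(T − 86.4) = 4389(T − 86.4)
5124.7 T = 379210 − 63198 = 316012
T ≈ 61.66 °C (positive, so assuming full melt was valid).

T_f ≈ 61.7 °C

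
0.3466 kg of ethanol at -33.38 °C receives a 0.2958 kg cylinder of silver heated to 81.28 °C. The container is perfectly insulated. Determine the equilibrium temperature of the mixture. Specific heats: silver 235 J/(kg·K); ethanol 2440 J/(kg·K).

T_f ≈ -24.7 °C

With ΣQ=0 the equilibrium temperature is the m·c-weighted mean:
T_f = (69.51×81.28 + 845.7×(-33.38)) / (69.51 + 845.7)
    = -22580 / 915.22 ≈ -24.67 °C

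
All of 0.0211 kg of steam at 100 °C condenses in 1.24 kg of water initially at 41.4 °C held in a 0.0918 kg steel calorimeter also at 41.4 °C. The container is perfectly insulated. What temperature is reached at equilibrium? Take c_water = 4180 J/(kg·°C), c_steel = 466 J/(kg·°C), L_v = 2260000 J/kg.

Taking heat into each body as positive, Σ m c ΔT = 0:
steam→water at 100 °C releases m L_v = 0.0211·2260000 = 47686
  condensate cools 100→T: 0.0211·4180·(T − 100) = 88.2(T − 100)
  original water: 5183.2(T − 41.4)
  cup: 42.78(T − 41.4)
5314.2 T = 47686 + 8819.8 + 216356 = 272861
T ≈ 51.35 °C, under the boiling point, so the assumption holds.

T_f ≈ 51.3 °C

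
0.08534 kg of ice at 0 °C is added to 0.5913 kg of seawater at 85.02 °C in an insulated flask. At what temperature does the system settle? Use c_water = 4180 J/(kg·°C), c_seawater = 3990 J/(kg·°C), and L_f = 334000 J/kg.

T_f ≈ 63.4 °C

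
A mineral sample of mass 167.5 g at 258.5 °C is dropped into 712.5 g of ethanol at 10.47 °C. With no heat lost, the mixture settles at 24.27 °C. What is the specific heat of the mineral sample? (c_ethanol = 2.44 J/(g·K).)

Let T be the final temperature. ΣQ_i = 0:
167.5×c×(24.27 − 258.5) + 712.5×2.44×(24.27 − 10.47) = 0
-39234 c = -23991
c = -23991/-39234 ≈ 0.6115 J/(g·K)

c ≈ 0.611 J/(g·K)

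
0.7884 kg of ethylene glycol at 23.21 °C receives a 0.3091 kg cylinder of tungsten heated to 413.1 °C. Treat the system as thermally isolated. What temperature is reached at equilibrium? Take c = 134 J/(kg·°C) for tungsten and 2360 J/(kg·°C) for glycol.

T_f = Σ m_i c_i T_i / Σ m_i c_i:
T_f = (41.42*413.1 + 1860.6*23.21) / (41.42 + 1860.6)
    = 60295 / 1902 ≈ 31.70 °C

T_f ≈ 31.7 °C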